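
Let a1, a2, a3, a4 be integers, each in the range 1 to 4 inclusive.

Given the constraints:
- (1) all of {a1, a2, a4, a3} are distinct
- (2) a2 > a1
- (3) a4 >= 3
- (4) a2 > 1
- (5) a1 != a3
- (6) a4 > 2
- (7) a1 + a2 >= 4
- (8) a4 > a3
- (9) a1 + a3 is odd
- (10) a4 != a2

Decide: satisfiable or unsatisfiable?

One satisfying assignment is a1 = 1, a2 = 3, a3 = 2, a4 = 4.
For the less obvious constraints — constraint 1: values 1, 3, 4, 2 are distinct; constraint 7: a1 + a2 = 4 — and the others hold by inspection.

Satisfiable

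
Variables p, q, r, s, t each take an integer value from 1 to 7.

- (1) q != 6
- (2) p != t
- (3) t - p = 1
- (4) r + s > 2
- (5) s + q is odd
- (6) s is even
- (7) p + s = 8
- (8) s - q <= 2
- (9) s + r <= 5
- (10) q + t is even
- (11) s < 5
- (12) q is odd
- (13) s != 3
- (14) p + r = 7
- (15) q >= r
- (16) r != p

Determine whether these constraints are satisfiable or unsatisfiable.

Satisfiable

Setting (p, q, r, s, t) = (6, 1, 1, 2, 7) satisfies everything: constraint 3: t - p = 1; constraint 4: r + s = 3; constraint 7: p + s = 8, and the others follow.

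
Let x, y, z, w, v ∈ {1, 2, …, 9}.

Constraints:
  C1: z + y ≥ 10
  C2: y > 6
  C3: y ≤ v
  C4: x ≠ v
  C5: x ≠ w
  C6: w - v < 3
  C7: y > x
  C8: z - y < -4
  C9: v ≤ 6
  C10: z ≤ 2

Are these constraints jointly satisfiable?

From constraint 10: z ≤ 2. From constraints 3 and 9: y ≤ v ≤ 6. Hence z + y ≤ 8. But constraint 1 requires z + y ≥ 10, and 10 > 8. Contradiction.

Unsatisfiable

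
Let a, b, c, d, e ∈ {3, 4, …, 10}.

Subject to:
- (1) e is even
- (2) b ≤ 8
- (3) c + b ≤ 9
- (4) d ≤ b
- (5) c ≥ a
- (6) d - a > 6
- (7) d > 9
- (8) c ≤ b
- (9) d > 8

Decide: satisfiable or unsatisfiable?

From constraint 7: d ≥ 10. From constraints 2 and 4: d ≤ b and b ≤ 8, so d ≤ 8. But 8 < 10, so no value of d works.

Unsatisfiable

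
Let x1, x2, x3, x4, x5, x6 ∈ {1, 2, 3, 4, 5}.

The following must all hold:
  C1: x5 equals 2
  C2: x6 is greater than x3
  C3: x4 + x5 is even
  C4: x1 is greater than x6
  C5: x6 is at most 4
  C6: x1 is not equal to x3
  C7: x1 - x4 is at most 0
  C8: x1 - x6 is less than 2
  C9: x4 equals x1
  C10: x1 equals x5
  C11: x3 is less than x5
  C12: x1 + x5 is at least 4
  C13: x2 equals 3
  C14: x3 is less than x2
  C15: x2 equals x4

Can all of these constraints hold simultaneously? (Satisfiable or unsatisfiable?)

Constraint 13 fixes x2 = 3 and constraint 1 fixes x5 = 2. Constraints 9, 10, and 15 give x2 = x4 = x1 = x5, so x2 = x5. But 3 ≠ 2 — contradiction.

Unsatisfiable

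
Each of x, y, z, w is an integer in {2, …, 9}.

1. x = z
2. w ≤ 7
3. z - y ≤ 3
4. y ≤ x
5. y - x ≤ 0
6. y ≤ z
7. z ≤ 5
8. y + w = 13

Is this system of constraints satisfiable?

From constraints 6 and 7: y ≤ z ≤ 5. From constraint 2: w ≤ 7. Hence y + w ≤ 12. But constraint 8 requires y + w = 13, and 13 > 12. Contradiction.

Unsatisfiable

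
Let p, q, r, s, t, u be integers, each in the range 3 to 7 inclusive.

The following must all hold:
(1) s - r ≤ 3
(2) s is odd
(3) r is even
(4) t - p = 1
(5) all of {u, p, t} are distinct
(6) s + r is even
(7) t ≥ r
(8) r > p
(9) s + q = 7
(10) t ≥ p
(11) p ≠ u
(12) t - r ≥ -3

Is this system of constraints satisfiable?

Constraint 2 makes s odd and constraint 3 makes r even, so s + r must be odd. Constraint 6 says s + r is even — contradiction.

Unsatisfiable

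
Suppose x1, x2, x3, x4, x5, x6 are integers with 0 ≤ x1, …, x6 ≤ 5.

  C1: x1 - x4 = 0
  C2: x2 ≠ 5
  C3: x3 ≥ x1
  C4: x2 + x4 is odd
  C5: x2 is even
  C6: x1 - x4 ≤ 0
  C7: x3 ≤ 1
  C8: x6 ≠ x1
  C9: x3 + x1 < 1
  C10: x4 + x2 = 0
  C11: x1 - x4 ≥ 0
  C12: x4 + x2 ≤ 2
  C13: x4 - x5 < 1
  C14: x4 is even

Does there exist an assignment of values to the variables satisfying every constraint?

Constraint 5 makes x2 even and constraint 14 makes x4 even, so x2 + x4 must be even. Constraint 4 says x2 + x4 is odd — contradiction.

Unsatisfiable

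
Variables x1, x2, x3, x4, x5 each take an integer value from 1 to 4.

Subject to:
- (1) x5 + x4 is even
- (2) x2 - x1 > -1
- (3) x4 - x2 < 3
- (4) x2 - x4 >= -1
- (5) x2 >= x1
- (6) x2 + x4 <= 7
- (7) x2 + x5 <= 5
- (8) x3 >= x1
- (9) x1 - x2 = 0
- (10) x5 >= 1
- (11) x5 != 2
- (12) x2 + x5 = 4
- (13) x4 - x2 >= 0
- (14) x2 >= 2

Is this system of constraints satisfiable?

Try x1 = 3, x2 = 3, x3 = 4, x4 = 3, x5 = 1.
Check constraint 2: x2 - x1 = 0; constraint 3: x4 - x2 = 0; constraint 4: x2 - x4 = 0. The remaining constraints are straightforward to verify.

Satisfiable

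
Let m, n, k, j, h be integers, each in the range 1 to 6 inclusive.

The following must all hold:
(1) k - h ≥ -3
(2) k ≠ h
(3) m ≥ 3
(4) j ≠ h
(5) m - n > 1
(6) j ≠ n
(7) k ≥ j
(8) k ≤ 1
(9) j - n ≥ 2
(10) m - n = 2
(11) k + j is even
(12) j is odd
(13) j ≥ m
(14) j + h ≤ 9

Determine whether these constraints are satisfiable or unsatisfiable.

From constraints 3 and 13: j ≥ m and m ≥ 3, so j ≥ 3. From constraints 7 and 8: j ≤ k and k ≤ 1, so j ≤ 1. But 1 < 3, so no value of j works.

Unsatisfiable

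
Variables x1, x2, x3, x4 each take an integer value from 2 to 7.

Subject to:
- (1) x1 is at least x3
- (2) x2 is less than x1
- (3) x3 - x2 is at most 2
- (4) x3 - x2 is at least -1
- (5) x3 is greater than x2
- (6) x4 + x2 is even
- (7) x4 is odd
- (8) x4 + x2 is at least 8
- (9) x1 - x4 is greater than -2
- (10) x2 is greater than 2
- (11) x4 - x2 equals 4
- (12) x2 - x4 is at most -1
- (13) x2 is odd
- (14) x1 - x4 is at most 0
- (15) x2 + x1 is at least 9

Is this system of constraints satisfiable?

The assignment x1 = 7, x2 = 3, x3 = 4, x4 = 7 works:
  constraint 3 holds since x3 - x2 = 1.
  constraint 4 holds since x3 - x2 = 1.
  constraint 8 holds since x4 + x2 = 10.
The rest check out directly.

Satisfiable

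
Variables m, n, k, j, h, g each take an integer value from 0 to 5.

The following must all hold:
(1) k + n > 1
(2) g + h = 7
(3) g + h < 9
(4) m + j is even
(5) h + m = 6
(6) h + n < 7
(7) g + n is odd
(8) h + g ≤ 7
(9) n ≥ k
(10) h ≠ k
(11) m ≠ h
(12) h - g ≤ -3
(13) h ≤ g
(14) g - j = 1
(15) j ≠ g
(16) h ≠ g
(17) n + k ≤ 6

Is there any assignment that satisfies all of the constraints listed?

Satisfiable

Take m = 4, n = 4, k = 0, j = 4, h = 2, g = 5. Then constraint 1: k + n = 4; constraint 2: g + h = 7, and every other listed constraint is also met.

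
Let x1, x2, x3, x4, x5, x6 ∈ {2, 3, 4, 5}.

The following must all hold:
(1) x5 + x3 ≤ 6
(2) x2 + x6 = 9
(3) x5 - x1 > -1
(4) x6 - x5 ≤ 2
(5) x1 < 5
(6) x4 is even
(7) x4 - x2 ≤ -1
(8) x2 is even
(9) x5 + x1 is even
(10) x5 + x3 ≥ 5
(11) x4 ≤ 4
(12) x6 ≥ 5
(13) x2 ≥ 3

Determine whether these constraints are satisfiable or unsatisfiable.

One satisfying assignment is x1 = 3, x2 = 4, x3 = 3, x4 = 2, x5 = 3, x6 = 5.
For the less obvious constraints — constraint 1: x5 + x3 = 6; constraint 2: x2 + x6 = 9; constraint 3: x5 - x1 = 0 — and the others hold by inspection.

Satisfiable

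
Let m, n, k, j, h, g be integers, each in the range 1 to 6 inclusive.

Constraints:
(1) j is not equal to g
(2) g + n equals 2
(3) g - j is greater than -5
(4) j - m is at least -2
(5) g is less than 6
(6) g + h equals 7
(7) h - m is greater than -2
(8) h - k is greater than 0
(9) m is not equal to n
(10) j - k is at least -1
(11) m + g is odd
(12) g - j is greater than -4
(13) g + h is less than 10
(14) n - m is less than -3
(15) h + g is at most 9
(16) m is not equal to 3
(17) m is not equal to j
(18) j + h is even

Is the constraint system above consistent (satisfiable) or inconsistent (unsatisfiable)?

Setting (m, n, k, j, h, g) = (6, 1, 4, 4, 6, 1) satisfies everything: constraint 2: g + n = 2; constraint 3: g - j = -3; constraint 4: j - m = -2, and the others follow.

Satisfiable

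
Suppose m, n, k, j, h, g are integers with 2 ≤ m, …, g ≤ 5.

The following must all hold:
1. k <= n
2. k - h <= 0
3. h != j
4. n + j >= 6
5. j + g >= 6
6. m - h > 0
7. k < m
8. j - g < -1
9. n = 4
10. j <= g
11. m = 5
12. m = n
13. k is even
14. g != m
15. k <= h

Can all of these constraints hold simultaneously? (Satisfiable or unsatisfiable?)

Unsatisfiable

Constraint 11 fixes m = 5 and constraint 9 fixes n = 4, but constraint 12 requires m = n. Since 5 ≠ 4, contradiction.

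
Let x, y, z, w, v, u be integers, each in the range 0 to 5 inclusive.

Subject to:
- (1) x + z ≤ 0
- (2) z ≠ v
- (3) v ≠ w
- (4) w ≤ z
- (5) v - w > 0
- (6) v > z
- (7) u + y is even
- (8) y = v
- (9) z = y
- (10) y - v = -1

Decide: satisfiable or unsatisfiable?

Unsatisfiable

From constraints 8 and 9, z = y = v, so z = v. But constraint 2 says z ≠ v. Contradiction.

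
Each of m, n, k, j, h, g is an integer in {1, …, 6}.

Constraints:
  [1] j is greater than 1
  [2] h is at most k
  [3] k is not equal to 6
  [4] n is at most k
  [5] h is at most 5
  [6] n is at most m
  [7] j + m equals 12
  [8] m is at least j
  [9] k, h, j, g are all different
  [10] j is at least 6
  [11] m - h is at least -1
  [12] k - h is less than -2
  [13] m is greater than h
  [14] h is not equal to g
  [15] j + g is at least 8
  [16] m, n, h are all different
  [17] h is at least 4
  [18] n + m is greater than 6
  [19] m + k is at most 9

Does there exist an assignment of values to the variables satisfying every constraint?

From constraints 8 and 10: m ≥ j ≥ 6. From constraints 2 and 17: k ≥ h ≥ 4. Hence m + k ≥ 10. But constraint 19 requires m + k ≤ 9, and 9 < 10. Contradiction.

Unsatisfiable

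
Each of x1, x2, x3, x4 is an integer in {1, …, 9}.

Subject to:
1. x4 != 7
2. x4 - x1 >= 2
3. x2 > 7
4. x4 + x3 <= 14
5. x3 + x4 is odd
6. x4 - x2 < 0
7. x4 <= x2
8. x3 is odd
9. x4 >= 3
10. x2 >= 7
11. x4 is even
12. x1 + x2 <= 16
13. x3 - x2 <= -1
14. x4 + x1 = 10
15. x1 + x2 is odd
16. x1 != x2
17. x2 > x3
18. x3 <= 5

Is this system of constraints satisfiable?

Take x1 = 4, x2 = 9, x3 = 5, x4 = 6. Then constraint 2: x4 - x1 = 2; constraint 4: x4 + x3 = 11; constraint 6: x4 - x2 = -3, and every other listed constraint is also met.

Satisfiable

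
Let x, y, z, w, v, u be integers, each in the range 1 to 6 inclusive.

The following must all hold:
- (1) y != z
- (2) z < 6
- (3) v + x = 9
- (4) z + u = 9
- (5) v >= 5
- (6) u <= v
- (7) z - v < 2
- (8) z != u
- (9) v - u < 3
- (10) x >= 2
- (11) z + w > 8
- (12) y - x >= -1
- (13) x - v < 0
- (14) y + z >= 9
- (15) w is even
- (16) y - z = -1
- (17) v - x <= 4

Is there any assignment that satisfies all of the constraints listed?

Try x = 3, y = 4, z = 5, w = 6, v = 6, u = 4.
Check constraint 3: v + x = 9; constraint 4: z + u = 9. The remaining constraints are straightforward to verify.

Satisfiable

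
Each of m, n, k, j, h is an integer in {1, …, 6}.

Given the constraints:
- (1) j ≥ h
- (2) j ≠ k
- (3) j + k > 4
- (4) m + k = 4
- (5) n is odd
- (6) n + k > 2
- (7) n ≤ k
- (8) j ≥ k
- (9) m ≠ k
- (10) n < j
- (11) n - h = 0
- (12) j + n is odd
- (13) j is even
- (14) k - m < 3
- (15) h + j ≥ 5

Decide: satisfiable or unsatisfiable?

Satisfiable

Take m = 1, n = 1, k = 3, j = 4, h = 1. Then constraint 3: j + k = 7; constraint 4: m + k = 4; constraint 6: n + k = 4, and every other listed constraint is also met.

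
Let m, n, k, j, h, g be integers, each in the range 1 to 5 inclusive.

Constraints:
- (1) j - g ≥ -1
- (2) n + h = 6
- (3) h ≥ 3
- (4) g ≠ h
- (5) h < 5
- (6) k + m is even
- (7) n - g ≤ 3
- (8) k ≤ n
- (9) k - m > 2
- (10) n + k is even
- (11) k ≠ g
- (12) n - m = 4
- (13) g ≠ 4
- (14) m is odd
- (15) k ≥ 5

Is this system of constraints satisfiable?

Unsatisfiable

From constraints 8 and 15: n ≥ k ≥ 5. From constraint 3: h ≥ 3. Hence n + h ≥ 8. But constraint 2 requires n + h = 6, and 6 < 8. Contradiction.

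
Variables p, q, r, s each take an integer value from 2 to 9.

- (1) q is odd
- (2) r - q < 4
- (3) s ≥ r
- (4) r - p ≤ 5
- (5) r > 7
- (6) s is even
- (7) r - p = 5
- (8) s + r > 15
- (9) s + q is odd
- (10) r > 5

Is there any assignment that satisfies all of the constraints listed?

The assignment p = 3, q = 7, r = 8, s = 8 works:
  constraint 2 holds since r - q = 1.
  constraint 4 holds since r - p = 5.
  constraint 7 holds since r - p = 5.
The rest check out directly.

Satisfiable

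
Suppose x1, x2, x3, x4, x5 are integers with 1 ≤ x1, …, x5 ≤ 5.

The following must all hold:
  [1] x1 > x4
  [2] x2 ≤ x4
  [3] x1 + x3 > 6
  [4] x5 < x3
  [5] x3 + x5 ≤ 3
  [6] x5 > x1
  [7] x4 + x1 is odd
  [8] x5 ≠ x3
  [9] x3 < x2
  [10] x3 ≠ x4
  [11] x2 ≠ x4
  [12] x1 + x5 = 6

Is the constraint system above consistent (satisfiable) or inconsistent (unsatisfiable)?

Constraints 1, 2, 4, 6, and 9 give x1 < x5, x5 < x3, x3 < x2, x2 ≤ x4, x4 < x1. Chaining: x1 < x5 < x3 < x2 ≤ x4 < x1, which forces x1 < x1 — impossible.

Unsatisfiable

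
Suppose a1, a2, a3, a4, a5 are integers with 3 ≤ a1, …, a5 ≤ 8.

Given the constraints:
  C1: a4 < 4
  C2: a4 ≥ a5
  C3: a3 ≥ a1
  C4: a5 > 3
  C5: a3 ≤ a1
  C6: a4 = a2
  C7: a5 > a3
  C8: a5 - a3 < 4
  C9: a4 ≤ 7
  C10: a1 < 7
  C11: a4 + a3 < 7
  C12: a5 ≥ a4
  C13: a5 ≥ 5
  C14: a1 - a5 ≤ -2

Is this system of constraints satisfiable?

Unsatisfiable

From constraints 2 and 13: a4 ≥ a5 and a5 ≥ 5, so a4 ≥ 5. From constraint 1: a4 ≤ 3. But 3 < 5, so no value of a4 works.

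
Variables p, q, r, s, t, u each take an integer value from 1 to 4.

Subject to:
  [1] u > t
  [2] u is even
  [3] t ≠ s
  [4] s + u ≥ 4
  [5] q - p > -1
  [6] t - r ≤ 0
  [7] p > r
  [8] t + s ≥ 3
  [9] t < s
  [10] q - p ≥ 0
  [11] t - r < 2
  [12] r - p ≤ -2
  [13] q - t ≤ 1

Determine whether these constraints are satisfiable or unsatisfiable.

Unsatisfiable

Constraints 6, 10, 12, and 13 give t − q ≥ -1, q − p ≥ 0, p − r ≥ 2, r − t ≥ 0.
Adding all 4 inequalities: the left sides telescope to 0, and the right sides sum to (-1) + 0 + 2 + 0 = 1. So 0 ≥ 1, which is false.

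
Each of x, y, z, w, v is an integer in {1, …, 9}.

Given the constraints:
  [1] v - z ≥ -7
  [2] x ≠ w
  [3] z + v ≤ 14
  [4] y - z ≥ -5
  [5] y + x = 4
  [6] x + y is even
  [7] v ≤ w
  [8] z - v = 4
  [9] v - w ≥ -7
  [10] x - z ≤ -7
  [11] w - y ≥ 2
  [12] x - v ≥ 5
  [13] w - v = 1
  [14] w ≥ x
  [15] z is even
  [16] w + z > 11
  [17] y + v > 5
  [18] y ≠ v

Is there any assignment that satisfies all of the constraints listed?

Unsatisfiable

Constraints 4, 9, 10, 11, and 12 give y − z ≥ -5, z − x ≥ 7, x − v ≥ 5, v − w ≥ -7, w − y ≥ 2.
Adding all 5 inequalities: the left sides telescope to 0, and the right sides sum to (-5) + 7 + 5 + (-7) + 2 = 2. So 0 ≥ 2, which is false.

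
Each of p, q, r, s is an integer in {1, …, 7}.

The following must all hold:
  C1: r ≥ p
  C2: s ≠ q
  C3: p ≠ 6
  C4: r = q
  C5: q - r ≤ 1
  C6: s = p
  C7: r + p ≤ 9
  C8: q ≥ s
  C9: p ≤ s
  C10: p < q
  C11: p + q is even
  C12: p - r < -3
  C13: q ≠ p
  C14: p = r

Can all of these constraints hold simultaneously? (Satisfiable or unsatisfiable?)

From constraints 4, 6, and 14, s = p = r = q, so s = q. But constraint 2 says s ≠ q. Contradiction.

Unsatisfiable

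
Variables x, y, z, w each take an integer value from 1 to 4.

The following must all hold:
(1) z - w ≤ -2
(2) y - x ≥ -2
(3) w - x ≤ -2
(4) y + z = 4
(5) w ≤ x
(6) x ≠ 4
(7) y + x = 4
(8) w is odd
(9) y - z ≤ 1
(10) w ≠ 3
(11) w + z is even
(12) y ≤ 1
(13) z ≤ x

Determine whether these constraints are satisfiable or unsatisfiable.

Constraints 1, 2, 3, and 9 give y − x ≥ -2, x − w ≥ 2, w − z ≥ 2, z − y ≥ -1.
Adding all 4 inequalities: the left sides telescope to 0, and the right sides sum to (-2) + 2 + 2 + (-1) = 1. So 0 ≥ 1, which is false.

Unsatisfiable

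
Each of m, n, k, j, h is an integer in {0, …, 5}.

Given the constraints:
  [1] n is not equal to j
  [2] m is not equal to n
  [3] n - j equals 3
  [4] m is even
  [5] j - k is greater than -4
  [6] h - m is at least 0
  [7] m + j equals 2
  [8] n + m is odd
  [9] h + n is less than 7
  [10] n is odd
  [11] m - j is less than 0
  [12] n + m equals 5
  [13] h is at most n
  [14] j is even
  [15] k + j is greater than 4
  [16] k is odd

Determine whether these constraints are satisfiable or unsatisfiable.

Satisfiable

Try m = 0, n = 5, k = 3, j = 2, h = 0.
Check constraint 3: n - j = 3; constraint 5: j - k = -1. The remaining constraints are straightforward to verify.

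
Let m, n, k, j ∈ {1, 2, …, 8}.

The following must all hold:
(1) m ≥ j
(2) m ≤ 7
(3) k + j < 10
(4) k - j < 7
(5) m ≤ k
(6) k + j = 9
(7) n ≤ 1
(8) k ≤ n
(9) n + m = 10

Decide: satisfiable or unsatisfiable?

Unsatisfiable

From constraints 7 and 8: k ≤ n ≤ 1. From constraints 1 and 2: j ≤ m ≤ 7. Hence k + j ≤ 8. But constraint 6 requires k + j = 9, and 9 > 8. Contradiction.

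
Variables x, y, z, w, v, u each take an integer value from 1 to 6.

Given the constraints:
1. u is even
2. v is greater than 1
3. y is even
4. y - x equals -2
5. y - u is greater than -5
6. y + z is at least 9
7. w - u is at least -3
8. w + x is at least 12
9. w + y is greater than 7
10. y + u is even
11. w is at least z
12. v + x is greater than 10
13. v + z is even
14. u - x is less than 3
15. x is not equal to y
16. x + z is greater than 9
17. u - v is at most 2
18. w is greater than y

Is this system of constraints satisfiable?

Satisfiable

The assignment x = 6, y = 4, z = 6, w = 6, v = 6, u = 6 works:
  constraint 4 holds since y - x = -2.
  constraint 5 holds since y - u = -2.
  constraint 6 holds since y + z = 10.
The rest check out directly.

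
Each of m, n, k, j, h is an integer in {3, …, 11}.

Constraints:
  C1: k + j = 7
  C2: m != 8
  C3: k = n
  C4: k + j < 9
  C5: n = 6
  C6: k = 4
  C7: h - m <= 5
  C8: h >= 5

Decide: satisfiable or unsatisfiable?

Unsatisfiable

Constraint 6 fixes k = 4 and constraint 5 fixes n = 6, but constraint 3 requires k = n. Since 4 ≠ 6, contradiction.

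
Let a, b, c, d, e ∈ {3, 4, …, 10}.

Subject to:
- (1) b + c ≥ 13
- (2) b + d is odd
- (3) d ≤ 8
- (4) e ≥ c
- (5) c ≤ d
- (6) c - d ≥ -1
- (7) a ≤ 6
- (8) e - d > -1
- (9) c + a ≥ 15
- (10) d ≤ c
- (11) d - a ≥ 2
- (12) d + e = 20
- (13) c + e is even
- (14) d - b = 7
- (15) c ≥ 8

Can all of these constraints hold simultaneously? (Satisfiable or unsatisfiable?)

From constraints 3 and 5: c ≤ d ≤ 8. From constraint 7: a ≤ 6. Hence c + a ≤ 14. But constraint 9 requires c + a ≥ 15, and 15 > 14. Contradiction.

Unsatisfiable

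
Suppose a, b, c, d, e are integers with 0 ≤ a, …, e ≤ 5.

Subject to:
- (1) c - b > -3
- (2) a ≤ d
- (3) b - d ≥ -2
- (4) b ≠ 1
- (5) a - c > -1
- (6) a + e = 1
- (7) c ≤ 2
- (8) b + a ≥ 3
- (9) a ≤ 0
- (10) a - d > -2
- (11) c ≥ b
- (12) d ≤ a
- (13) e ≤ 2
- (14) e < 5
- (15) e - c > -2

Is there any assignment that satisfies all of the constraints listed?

From constraints 7 and 11: b ≤ c ≤ 2. From constraint 9: a ≤ 0. Hence b + a ≤ 2. But constraint 8 requires b + a ≥ 3, and 3 > 2. Contradiction.

Unsatisfiable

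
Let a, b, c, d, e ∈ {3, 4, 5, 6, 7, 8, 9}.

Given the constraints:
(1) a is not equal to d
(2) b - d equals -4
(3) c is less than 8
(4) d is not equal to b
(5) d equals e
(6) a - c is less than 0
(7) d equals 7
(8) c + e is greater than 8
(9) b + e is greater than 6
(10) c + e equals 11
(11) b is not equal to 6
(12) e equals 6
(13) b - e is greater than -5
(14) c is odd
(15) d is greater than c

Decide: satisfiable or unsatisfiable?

Constraint 7 fixes d = 7 and constraint 12 fixes e = 6, but constraint 5 requires d = e. Since 7 ≠ 6, contradiction.

Unsatisfiable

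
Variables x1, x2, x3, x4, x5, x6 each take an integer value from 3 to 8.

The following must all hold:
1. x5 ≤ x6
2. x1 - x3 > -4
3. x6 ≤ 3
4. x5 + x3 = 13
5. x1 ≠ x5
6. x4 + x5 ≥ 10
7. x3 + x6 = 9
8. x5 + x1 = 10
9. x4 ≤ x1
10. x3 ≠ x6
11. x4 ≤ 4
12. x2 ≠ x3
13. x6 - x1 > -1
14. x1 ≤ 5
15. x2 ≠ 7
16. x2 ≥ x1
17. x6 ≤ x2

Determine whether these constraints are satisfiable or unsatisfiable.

From constraints 9 and 14: x4 ≤ x1 ≤ 5. From constraints 1 and 3: x5 ≤ x6 ≤ 3. Hence x4 + x5 ≤ 8. But constraint 6 requires x4 + x5 ≥ 10, and 10 > 8. Contradiction.

Unsatisfiable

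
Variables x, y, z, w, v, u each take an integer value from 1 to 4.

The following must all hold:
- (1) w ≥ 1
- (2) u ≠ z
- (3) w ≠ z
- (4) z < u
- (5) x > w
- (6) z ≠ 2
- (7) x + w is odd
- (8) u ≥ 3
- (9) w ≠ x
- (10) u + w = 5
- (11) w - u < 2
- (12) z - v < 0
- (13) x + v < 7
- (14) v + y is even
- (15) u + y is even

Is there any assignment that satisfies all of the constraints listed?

The assignment x = 3, y = 1, z = 1, w = 2, v = 3, u = 3 works:
  constraint 10 holds since u + w = 5.
  constraint 11 holds since w - u = -1.
  constraint 12 holds since z - v = -2.
The rest check out directly.

Satisfiable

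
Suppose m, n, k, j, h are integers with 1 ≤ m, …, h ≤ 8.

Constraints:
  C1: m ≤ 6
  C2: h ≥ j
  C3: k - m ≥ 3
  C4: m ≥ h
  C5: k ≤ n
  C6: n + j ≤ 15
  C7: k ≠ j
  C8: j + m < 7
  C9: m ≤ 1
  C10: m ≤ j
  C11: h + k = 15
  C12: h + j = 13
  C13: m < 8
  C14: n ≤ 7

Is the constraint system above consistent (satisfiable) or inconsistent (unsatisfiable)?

From constraints 1 and 4: h ≤ m ≤ 6. From constraints 5 and 14: k ≤ n ≤ 7. Hence h + k ≤ 13. But constraint 11 requires h + k = 15, and 15 > 13. Contradiction.

Unsatisfiable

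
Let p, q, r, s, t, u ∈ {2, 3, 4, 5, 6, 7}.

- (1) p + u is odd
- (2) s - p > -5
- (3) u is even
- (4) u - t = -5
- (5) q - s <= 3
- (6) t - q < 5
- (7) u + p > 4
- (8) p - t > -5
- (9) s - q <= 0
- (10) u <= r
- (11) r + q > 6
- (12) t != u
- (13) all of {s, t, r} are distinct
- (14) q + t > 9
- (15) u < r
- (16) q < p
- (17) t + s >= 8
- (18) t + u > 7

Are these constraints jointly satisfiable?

Satisfiable

Setting (p, q, r, s, t, u) = (5, 3, 5, 2, 7, 2) satisfies everything: constraint 2: s - p = -3; constraint 4: u - t = -5, and the others follow.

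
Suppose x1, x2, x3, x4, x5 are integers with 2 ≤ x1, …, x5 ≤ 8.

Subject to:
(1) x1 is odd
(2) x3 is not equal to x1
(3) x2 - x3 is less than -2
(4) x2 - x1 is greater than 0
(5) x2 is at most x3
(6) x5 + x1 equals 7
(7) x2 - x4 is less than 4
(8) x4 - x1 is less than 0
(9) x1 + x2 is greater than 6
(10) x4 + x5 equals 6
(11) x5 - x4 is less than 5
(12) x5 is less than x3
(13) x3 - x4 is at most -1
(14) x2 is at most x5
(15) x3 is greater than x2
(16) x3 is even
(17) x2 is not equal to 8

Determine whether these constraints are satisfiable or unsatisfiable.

Constraints 4, 8, 12, 13, and 14 give x3 < x4, x4 < x1, x1 < x2, x2 ≤ x5, x5 < x3. Chaining: x3 < x4 < x1 < x2 ≤ x5 < x3, which forces x3 < x3 — impossible.

Unsatisfiable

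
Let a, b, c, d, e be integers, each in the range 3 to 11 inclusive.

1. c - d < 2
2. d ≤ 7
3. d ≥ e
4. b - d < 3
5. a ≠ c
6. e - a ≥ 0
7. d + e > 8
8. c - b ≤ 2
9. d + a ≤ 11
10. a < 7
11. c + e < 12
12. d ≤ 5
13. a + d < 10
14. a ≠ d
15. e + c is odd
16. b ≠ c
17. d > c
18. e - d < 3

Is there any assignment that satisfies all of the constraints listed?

One satisfying assignment is a = 3, b = 5, c = 4, d = 5, e = 5.
For the less obvious constraints — constraint 1: c - d = -1; constraint 4: b - d = 0 — and the others hold by inspection.

Satisfiable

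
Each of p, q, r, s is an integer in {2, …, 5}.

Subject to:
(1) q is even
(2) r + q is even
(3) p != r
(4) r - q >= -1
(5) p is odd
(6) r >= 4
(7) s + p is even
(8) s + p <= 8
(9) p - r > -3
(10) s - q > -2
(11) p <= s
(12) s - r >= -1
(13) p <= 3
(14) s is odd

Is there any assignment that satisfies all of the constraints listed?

Satisfiable

Take p = 3, q = 4, r = 4, s = 5. Then constraint 4: r - q = 0; constraint 8: s + p = 8; constraint 9: p - r = -1, and every other listed constraint is also met.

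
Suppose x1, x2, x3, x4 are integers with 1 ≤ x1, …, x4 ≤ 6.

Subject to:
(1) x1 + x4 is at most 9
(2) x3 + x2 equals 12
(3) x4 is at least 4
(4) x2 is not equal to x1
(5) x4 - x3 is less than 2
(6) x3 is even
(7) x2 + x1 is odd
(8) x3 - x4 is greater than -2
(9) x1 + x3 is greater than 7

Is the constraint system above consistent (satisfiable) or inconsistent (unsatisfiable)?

Try x1 = 3, x2 = 6, x3 = 6, x4 = 5.
Check constraint 1: x1 + x4 = 8; constraint 2: x3 + x2 = 12. The remaining constraints are straightforward to verify.

Satisfiable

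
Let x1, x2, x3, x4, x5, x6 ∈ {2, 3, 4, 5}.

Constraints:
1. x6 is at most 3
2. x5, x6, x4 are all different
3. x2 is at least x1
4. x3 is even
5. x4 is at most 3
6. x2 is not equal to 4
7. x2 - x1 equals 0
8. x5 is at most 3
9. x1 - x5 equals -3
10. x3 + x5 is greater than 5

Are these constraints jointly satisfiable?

Unsatisfiable

Constraints 1, 5, and 8 confine each of x5, x6, x4 to the 2 values {2, 3} (the domain already gives each ≥ 2).
Constraint 2 requires all 3 of them to be distinct, but only 2 values are available — impossible by the pigeonhole principle.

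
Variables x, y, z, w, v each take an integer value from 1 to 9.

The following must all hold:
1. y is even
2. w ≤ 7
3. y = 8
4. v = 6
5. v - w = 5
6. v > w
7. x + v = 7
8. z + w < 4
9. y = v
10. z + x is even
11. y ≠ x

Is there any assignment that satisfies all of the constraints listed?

Constraint 3 fixes y = 8 and constraint 4 fixes v = 6, but constraint 9 requires y = v. Since 8 ≠ 6, contradiction.

Unsatisfiable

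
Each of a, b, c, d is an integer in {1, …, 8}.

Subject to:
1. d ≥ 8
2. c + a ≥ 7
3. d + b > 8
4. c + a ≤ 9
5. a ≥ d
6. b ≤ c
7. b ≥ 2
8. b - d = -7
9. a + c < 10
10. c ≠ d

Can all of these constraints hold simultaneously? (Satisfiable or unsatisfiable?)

Unsatisfiable

From constraints 6 and 7: c ≥ b ≥ 2. From constraints 1 and 5: a ≥ d ≥ 8. Hence c + a ≥ 10. But constraint 4 requires c + a ≤ 9, and 9 < 10. Contradiction.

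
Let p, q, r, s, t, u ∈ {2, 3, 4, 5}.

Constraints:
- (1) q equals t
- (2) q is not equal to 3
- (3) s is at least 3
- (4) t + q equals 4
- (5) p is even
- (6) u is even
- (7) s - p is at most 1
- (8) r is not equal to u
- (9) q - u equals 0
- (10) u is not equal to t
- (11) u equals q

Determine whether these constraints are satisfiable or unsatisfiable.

From constraints 1 and 11, u = q = t, so u = t. But constraint 10 says u ≠ t. Contradiction.

Unsatisfiable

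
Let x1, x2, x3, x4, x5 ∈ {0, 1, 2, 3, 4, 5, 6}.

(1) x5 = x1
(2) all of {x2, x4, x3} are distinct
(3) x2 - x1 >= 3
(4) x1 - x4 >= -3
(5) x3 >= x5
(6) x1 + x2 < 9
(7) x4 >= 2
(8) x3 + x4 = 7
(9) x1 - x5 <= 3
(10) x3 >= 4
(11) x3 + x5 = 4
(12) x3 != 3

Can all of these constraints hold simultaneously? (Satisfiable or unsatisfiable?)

The assignment x1 = 0, x2 = 6, x3 = 4, x4 = 3, x5 = 0 works:
  constraint 3 holds since x2 - x1 = 6.
  constraint 4 holds since x1 - x4 = -3.
  constraint 6 holds since x1 + x2 = 6.
The rest check out directly.

Satisfiable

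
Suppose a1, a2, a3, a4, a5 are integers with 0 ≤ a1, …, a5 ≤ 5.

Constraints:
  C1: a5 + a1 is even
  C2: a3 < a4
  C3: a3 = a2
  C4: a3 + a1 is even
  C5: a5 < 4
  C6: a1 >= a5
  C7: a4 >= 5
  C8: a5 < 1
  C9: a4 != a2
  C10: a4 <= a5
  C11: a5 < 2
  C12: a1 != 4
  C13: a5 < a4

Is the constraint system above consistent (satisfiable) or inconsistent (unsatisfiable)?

Unsatisfiable

From constraints 7 and 10: a5 ≥ a4 and a4 ≥ 5, so a5 ≥ 5. From constraint 5: a5 ≤ 3. But 3 < 5, so no value of a5 works.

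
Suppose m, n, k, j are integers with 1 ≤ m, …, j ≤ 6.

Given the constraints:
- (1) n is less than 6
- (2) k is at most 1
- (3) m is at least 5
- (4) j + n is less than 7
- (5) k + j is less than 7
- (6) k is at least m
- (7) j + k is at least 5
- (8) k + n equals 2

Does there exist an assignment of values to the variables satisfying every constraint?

From constraints 3 and 6: k ≥ m and m ≥ 5, so k ≥ 5. From constraint 2: k ≤ 1. But 1 < 5, so no value of k works.

Unsatisfiable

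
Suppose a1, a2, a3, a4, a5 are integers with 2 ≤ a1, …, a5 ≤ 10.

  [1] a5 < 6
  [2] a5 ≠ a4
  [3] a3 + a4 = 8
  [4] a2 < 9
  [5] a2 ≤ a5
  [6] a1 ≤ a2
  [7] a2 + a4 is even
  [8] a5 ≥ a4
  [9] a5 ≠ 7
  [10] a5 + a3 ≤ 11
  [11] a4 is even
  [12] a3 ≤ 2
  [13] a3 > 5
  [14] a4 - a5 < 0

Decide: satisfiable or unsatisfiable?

From constraint 13: a3 ≥ 6. From constraint 12: a3 ≤ 2. But 2 < 6, so no value of a3 works.

Unsatisfiable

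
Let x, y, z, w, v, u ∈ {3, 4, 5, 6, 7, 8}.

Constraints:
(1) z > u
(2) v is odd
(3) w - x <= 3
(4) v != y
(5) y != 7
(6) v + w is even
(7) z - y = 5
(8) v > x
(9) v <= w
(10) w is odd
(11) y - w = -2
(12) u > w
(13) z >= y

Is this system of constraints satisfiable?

Satisfiable

Try x = 3, y = 3, z = 8, w = 5, v = 5, u = 7.
Check constraint 3: w - x = 2; constraint 7: z - y = 5; constraint 11: y - w = -2. The remaining constraints are straightforward to verify.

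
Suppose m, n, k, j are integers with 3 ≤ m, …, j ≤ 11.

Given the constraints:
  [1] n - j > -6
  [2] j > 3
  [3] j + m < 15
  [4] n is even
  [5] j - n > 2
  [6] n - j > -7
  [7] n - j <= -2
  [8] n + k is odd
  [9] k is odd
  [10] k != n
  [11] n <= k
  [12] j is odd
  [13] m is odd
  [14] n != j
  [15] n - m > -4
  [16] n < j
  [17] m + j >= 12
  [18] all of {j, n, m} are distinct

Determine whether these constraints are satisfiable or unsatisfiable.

Take m = 5, n = 4, k = 9, j = 9. Then constraint 1: n - j = -5; constraint 3: j + m = 14, and every other listed constraint is also met.

Satisfiable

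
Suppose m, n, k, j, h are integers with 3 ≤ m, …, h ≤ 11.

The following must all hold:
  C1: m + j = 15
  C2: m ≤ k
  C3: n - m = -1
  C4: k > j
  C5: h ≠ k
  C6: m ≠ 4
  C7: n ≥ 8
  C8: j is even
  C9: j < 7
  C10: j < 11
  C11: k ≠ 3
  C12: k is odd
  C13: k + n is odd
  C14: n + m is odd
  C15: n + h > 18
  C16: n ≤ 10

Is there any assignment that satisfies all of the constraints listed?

Try m = 11, n = 10, k = 11, j = 4, h = 10.
Check constraint 1: m + j = 15; constraint 3: n - m = -1. The remaining constraints are straightforward to verify.

Satisfiable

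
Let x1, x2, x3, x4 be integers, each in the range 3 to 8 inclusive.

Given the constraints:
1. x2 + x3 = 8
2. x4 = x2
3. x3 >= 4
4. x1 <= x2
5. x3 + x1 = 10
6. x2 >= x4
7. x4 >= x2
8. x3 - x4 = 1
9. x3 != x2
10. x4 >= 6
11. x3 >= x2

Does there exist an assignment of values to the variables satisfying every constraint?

Unsatisfiable

From constraints 6 and 10: x2 ≥ x4 ≥ 6. From constraint 3: x3 ≥ 4. Hence x2 + x3 ≥ 10. But constraint 1 requires x2 + x3 = 8, and 8 < 10. Contradiction.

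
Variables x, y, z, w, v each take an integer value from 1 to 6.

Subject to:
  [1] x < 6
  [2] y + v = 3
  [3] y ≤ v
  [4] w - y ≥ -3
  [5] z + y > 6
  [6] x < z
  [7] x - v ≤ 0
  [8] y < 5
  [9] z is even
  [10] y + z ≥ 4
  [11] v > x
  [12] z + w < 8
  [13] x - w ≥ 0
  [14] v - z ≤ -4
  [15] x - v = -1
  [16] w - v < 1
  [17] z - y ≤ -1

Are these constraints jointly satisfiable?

Constraints 4, 7, 13, 14, and 17 give v − x ≥ 0, x − w ≥ 0, w − y ≥ -3, y − z ≥ 1, z − v ≥ 4.
Adding all 5 inequalities: the left sides telescope to 0, and the right sides sum to 0 + 0 + (-3) + 1 + 4 = 2. So 0 ≥ 2, which is false.

Unsatisfiable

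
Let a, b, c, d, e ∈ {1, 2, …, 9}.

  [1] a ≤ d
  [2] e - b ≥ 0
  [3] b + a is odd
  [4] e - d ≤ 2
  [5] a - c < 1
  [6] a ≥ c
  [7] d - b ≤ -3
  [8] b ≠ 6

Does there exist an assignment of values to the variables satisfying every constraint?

Unsatisfiable

Constraints 2, 4, and 7 give d − e ≥ -2, e − b ≥ 0, b − d ≥ 3.
Adding all 3 inequalities: the left sides telescope to 0, and the right sides sum to (-2) + 0 + 3 = 1. So 0 ≥ 1, which is false.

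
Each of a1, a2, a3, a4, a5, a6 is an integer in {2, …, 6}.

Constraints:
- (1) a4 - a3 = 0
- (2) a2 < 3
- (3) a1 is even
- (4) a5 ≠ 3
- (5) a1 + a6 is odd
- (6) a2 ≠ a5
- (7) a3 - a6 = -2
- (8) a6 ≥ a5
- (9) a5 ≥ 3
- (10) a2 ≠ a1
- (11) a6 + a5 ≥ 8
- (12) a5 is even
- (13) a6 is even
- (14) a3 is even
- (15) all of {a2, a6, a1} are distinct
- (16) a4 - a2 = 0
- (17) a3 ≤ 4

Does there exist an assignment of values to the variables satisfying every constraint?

Unsatisfiable

Constraint 3 makes a1 even and constraint 13 makes a6 even, so a1 + a6 must be even. Constraint 5 says a1 + a6 is odd — contradiction.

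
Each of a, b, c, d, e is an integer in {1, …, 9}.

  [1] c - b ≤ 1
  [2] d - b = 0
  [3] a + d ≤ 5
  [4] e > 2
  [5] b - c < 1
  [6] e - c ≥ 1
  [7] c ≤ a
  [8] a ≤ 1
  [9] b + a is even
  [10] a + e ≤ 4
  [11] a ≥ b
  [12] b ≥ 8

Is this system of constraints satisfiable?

Unsatisfiable

From constraint 12: b ≥ 8. From constraints 8 and 11: b ≤ a and a ≤ 1, so b ≤ 1. But 1 < 8, so no value of b works.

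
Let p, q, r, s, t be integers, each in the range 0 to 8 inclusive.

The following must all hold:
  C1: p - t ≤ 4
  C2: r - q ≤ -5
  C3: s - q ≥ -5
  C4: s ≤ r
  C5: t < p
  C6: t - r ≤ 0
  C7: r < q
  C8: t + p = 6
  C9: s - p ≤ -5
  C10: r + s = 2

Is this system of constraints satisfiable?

Constraints 1, 2, 3, 6, and 9 give s − q ≥ -5, q − r ≥ 5, r − t ≥ 0, t − p ≥ -4, p − s ≥ 5.
Adding all 5 inequalities: the left sides telescope to 0, and the right sides sum to (-5) + 5 + 0 + (-4) + 5 = 1. So 0 ≥ 1, which is false.

Unsatisfiable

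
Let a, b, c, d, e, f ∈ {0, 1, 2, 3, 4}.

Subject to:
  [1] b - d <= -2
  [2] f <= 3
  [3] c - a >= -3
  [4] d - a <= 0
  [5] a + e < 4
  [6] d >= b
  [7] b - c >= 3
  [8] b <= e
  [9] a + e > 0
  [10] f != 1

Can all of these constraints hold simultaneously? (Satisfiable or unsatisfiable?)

Constraints 1, 3, 4, and 7 give b − c ≥ 3, c − a ≥ -3, a − d ≥ 0, d − b ≥ 2.
Adding all 4 inequalities: the left sides telescope to 0, and the right sides sum to 3 + (-3) + 0 + 2 = 2. So 0 ≥ 2, which is false.

Unsatisfiable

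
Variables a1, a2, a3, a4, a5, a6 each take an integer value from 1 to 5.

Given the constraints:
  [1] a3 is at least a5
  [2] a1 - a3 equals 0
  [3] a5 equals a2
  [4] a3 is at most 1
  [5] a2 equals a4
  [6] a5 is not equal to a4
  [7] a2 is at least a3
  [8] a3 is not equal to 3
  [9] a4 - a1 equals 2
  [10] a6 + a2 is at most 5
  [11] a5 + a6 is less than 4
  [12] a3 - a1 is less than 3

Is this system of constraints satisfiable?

Unsatisfiable

From constraints 3 and 5, a5 = a2 = a4, so a5 = a4. But constraint 6 says a5 ≠ a4. Contradiction.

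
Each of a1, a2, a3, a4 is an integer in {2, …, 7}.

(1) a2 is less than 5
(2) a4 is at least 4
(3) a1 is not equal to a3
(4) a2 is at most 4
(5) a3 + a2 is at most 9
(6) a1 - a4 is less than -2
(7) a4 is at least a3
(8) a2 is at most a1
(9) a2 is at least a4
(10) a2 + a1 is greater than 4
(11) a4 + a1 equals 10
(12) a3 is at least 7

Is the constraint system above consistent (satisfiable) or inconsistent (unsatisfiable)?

From constraint 12: a3 ≥ 7. From constraints 2 and 9: a2 ≥ a4 ≥ 4. Hence a3 + a2 ≥ 11. But constraint 5 requires a3 + a2 ≤ 9, and 9 < 11. Contradiction.

Unsatisfiable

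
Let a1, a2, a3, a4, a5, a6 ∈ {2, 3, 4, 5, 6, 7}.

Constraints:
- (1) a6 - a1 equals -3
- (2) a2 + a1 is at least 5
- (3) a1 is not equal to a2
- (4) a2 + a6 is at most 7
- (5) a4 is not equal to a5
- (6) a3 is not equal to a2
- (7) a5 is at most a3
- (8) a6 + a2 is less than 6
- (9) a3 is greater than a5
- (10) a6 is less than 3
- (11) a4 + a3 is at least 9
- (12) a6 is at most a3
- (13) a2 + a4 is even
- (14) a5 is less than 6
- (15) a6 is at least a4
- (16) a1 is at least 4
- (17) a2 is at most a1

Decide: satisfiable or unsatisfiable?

Satisfiable

The assignment a1 = 5, a2 = 2, a3 = 7, a4 = 2, a5 = 5, a6 = 2 works:
  constraint 1 holds since a6 - a1 = -3.
  constraint 2 holds since a2 + a1 = 7.
  constraint 4 holds since a2 + a6 = 4.
The rest check out directly.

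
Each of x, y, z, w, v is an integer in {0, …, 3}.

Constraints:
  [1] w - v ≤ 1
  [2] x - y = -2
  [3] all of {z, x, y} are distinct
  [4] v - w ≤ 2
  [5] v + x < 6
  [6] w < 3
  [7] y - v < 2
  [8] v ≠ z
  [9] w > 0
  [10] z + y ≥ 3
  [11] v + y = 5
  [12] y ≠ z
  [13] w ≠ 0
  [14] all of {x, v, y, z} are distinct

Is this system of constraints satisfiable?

The assignment x = 1, y = 3, z = 0, w = 1, v = 2 works:
  constraint 1 holds since w - v = -1.
  constraint 2 holds since x - y = -2.
  constraint 4 holds since v - w = 1.
The rest check out directly.

Satisfiable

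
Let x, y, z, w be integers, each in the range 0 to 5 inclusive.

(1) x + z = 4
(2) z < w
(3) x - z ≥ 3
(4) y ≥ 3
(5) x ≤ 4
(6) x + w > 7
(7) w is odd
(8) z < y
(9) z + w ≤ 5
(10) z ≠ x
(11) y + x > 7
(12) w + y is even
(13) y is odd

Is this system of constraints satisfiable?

The assignment x = 4, y = 5, z = 0, w = 5 works:
  constraint 1 holds since x + z = 4.
  constraint 3 holds since x - z = 4.
The rest check out directly.

Satisfiable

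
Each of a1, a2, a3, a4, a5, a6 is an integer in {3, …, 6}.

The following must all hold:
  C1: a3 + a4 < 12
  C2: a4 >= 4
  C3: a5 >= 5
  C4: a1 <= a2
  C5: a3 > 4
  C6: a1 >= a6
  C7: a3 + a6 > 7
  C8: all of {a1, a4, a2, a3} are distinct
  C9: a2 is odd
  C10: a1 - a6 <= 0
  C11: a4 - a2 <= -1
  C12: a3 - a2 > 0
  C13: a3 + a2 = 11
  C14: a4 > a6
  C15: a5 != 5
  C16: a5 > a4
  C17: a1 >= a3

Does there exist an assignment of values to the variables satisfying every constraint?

Unsatisfiable

Constraints 10, 11, 12, 14, and 17 give a6 < a4, a4 < a2, a2 < a3, a3 ≤ a1, a1 ≤ a6. Chaining: a6 < a4 < a2 < a3 ≤ a1 ≤ a6, which forces a6 < a6 — impossible.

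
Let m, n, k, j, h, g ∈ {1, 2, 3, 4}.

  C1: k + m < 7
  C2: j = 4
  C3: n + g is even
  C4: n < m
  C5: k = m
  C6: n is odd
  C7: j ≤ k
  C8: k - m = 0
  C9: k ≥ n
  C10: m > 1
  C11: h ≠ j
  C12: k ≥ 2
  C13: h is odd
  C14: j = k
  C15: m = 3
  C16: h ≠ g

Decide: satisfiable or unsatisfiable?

Constraint 2 fixes j = 4 and constraint 15 fixes m = 3. Constraints 5 and 14 give j = k = m, so j = m. But 4 ≠ 3 — contradiction.

Unsatisfiable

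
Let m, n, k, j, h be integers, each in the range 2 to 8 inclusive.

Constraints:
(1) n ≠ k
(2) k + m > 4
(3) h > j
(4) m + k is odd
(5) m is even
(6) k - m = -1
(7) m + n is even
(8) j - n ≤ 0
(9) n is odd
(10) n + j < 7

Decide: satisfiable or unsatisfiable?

Unsatisfiable

Constraint 5 makes m even and constraint 9 makes n odd, so m + n must be odd. Constraint 7 says m + n is even — contradiction.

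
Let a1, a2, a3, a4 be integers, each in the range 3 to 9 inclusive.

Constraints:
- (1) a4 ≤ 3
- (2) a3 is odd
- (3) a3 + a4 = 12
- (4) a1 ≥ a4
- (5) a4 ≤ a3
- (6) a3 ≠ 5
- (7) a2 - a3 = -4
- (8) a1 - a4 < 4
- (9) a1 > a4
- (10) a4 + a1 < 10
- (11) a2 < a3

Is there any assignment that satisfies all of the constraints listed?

Satisfiable

Try a1 = 6, a2 = 5, a3 = 9, a4 = 3.
Check constraint 3: a3 + a4 = 12; constraint 7: a2 - a3 = -4. The remaining constraints are straightforward to verify.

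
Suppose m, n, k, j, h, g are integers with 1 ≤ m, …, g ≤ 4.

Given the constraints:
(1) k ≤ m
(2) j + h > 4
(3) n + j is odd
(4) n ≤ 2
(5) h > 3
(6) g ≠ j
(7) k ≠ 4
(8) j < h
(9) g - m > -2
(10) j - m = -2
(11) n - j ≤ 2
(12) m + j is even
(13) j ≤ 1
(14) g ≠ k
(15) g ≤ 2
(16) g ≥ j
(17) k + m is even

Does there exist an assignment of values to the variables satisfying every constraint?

The assignment m = 3, n = 2, k = 1, j = 1, h = 4, g = 2 works:
  constraint 2 holds since j + h = 5.
  constraint 9 holds since g - m = -1.
  constraint 10 holds since j - m = -2.
The rest check out directly.

Satisfiable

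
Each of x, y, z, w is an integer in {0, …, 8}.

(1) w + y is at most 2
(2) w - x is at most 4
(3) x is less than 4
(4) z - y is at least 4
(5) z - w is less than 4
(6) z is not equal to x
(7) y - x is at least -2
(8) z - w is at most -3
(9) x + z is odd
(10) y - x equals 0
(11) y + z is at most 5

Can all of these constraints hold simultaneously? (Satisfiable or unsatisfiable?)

Constraints 2, 4, 7, and 8 give y − x ≥ -2, x − w ≥ -4, w − z ≥ 3, z − y ≥ 4.
Adding all 4 inequalities: the left sides telescope to 0, and the right sides sum to (-2) + (-4) + 3 + 4 = 1. So 0 ≥ 1, which is false.

Unsatisfiable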